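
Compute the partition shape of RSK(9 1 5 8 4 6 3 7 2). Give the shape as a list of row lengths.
Row-insert each entry into an empty tableau.

After inserting 9: P = [[9]].
After inserting 1: P = [[1], [9]].
After inserting 5: P = [[1, 5], [9]].
After inserting 8: P = [[1, 5, 8], [9]].
After inserting 4: P = [[1, 4, 8], [5], [9]].
After inserting 6: P = [[1, 4, 6], [5, 8], [9]].
After inserting 3: P = [[1, 3, 6], [4, 8], [5], [9]].
After inserting 7: P = [[1, 3, 6, 7], [4, 8], [5], [9]].
After inserting 2: P = [[1, 2, 6, 7], [3, 8], [4], [5], [9]].

The final insertion tableau P = [[1, 2, 6, 7], [3, 8], [4], [5], [9]] has shape [4, 2, 1, 1, 1].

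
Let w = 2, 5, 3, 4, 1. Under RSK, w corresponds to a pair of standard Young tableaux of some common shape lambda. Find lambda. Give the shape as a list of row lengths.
[3, 1, 1]

Row-insert each entry into an empty tableau.

After inserting 2: P = [[2]].
After inserting 5: P = [[2, 5]].
After inserting 3: P = [[2, 3], [5]].
After inserting 4: P = [[2, 3, 4], [5]].
After inserting 1: P = [[1, 3, 4], [2], [5]].

The final insertion tableau P = [[1, 3, 4], [2], [5]] has shape [3, 1, 1].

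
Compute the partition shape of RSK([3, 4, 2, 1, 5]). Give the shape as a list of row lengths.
[3, 1, 1]

Row-insert each entry into an empty tableau.

After inserting 3: P = [[3]].
After inserting 4: P = [[3, 4]].
After inserting 2: P = [[2, 4], [3]].
After inserting 1: P = [[1, 4], [2], [3]].
After inserting 5: P = [[1, 4, 5], [2], [3]].

The final insertion tableau P = [[1, 4, 5], [2], [3]] has shape [3, 1, 1].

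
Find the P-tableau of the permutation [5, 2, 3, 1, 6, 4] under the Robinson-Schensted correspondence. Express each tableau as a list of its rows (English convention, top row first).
After inserting 5: P = [[5]].
After inserting 2: P = [[2], [5]].
After inserting 3: P = [[2, 3], [5]].
After inserting 1: P = [[1, 3], [2], [5]].
After inserting 6: P = [[1, 3, 6], [2], [5]].
After inserting 4: P = [[1, 3, 4], [2, 6], [5]].

So P = [[1, 3, 4], [2, 6], [5]].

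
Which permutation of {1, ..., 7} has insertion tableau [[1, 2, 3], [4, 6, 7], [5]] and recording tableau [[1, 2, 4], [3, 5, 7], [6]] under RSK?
Reverse the RSK construction: for i from n down to 1, find the cell of Q containing i, remove the entry at that cell from P, and reverse-bump it up through P; the value ejected from row 1 is w(i).

Step i=7: Q has 7 at row 2, column 3; remove 7 from row 2 of P and reverse-bump: 7 enters row 1 and ejects 3. So w(7) = 3. P is now [[1, 2, 7], [4, 6], [5]].
Step i=6: Q has 6 at row 3, column 1; remove 5 from row 3 of P and reverse-bump: 5 enters row 2 and ejects 4; 4 enters row 1 and ejects 2. So w(6) = 2. P is now [[1, 4, 7], [5, 6]].
Step i=5: Q has 5 at row 2, column 2; remove 6 from row 2 of P and reverse-bump: 6 enters row 1 and ejects 4. So w(5) = 4. P is now [[1, 6, 7], [5]].
Step i=4: Q has 4 at row 1, column 3; remove that cell from P, ejecting 7. So w(4) = 7. P is now [[1, 6], [5]].
Step i=3: Q has 3 at row 2, column 1; remove 5 from row 2 of P and reverse-bump: 5 enters row 1 and ejects 1. So w(3) = 1. P is now [[5, 6]].
Step i=2: Q has 2 at row 1, column 2; remove that cell from P, ejecting 6. So w(2) = 6. P is now [[5]].
Step i=1: Q has 1 at row 1, column 1; remove that cell from P, ejecting 5. So w(1) = 5. P is now [].

So w = 5 6 1 7 4 2 3.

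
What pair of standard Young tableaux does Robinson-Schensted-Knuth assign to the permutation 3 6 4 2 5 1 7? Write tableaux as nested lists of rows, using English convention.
Insert each entry of the permutation into P by Schensted row insertion, recording in Q the position of each new cell.

Insert 3: appended to row 1. P = [[3]], Q = [[1]].
Insert 6: appended to row 1. P = [[3, 6]], Q = [[1, 2]].
Insert 4: 4 bumps 6 from row 1; 6 starts row 2. P = [[3, 4], [6]], Q = [[1, 2], [3]].
Insert 2: 2 bumps 3 from row 1; 3 bumps 6 from row 2; 6 starts row 3. P = [[2, 4], [3], [6]], Q = [[1, 2], [3], [4]].
Insert 5: appended to row 1. P = [[2, 4, 5], [3], [6]], Q = [[1, 2, 5], [3], [4]].
Insert 1: 1 bumps 2 from row 1; 2 bumps 3 from row 2; 3 bumps 6 from row 3; 6 starts row 4. P = [[1, 4, 5], [2], [3], [6]], Q = [[1, 2, 5], [3], [4], [6]].
Insert 7: appended to row 1. P = [[1, 4, 5, 7], [2], [3], [6]], Q = [[1, 2, 5, 7], [3], [4], [6]].

So P = [[1, 4, 5, 7], [2], [3], [6]], Q = [[1, 2, 5, 7], [3], [4], [6]].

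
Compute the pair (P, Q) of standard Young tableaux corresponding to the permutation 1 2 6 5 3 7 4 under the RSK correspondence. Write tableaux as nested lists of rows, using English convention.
P = [[1, 2, 3, 4], [5, 7], [6]], Q = [[1, 2, 3, 6], [4, 7], [5]]

Insert each entry of the permutation into P by Schensted row insertion, recording in Q the position of each new cell.

Insert 1: appended to row 1. P = [[1]], Q = [[1]].
Insert 2: appended to row 1. P = [[1, 2]], Q = [[1, 2]].
Insert 6: appended to row 1. P = [[1, 2, 6]], Q = [[1, 2, 3]].
Insert 5: 5 bumps 6 from row 1; 6 starts row 2. P = [[1, 2, 5], [6]], Q = [[1, 2, 3], [4]].
Insert 3: 3 bumps 5 from row 1; 5 bumps 6 from row 2; 6 starts row 3. P = [[1, 2, 3], [5], [6]], Q = [[1, 2, 3], [4], [5]].
Insert 7: appended to row 1. P = [[1, 2, 3, 7], [5], [6]], Q = [[1, 2, 3, 6], [4], [5]].
Insert 4: 4 bumps 7 from row 1; 7 appends to row 2. P = [[1, 2, 3, 4], [5, 7], [6]], Q = [[1, 2, 3, 6], [4, 7], [5]].

So P = [[1, 2, 3, 4], [5, 7], [6]], Q = [[1, 2, 3, 6], [4, 7], [5]].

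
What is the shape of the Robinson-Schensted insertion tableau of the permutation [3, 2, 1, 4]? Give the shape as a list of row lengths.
[2, 1, 1]

Row-insert each entry into an empty tableau.

After inserting 3: P = [[3]].
After inserting 2: P = [[2], [3]].
After inserting 1: P = [[1], [2], [3]].
After inserting 4: P = [[1, 4], [2], [3]].

The final insertion tableau P = [[1, 4], [2], [3]] has shape [2, 1, 1].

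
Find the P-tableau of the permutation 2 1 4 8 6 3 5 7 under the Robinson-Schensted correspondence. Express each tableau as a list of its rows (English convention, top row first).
P = [[1, 3, 5, 7], [2, 4, 6], [8]]

After inserting 2: P = [[2]].
After inserting 1: P = [[1], [2]].
After inserting 4: P = [[1, 4], [2]].
After inserting 8: P = [[1, 4, 8], [2]].
After inserting 6: P = [[1, 4, 6], [2, 8]].
After inserting 3: P = [[1, 3, 6], [2, 4], [8]].
After inserting 5: P = [[1, 3, 5], [2, 4, 6], [8]].
After inserting 7: P = [[1, 3, 5, 7], [2, 4, 6], [8]].

So P = [[1, 3, 5, 7], [2, 4, 6], [8]].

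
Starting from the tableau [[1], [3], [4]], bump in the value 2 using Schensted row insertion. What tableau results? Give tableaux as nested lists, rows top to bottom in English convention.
[[1, 2], [3], [4]]

2 is larger than every entry of row 1, so it is appended to row 1. The new tableau is [[1, 2], [3], [4]].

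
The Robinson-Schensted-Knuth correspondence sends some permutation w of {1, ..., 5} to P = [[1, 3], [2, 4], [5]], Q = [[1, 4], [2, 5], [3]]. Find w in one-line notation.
Reverse the RSK construction: for i from n down to 1, find the cell of Q containing i, remove the entry at that cell from P, and reverse-bump it up through P; the value ejected from row 1 is w(i).

Step i=5: Q has 5 at row 2, column 2; remove 4 from row 2 of P and reverse-bump: 4 enters row 1 and ejects 3. So w(5) = 3. P is now [[1, 4], [2], [5]].
Step i=4: Q has 4 at row 1, column 2; remove that cell from P, ejecting 4. So w(4) = 4. P is now [[1], [2], [5]].
Step i=3: Q has 3 at row 3, column 1; remove 5 from row 3 of P and reverse-bump: 5 enters row 2 and ejects 2; 2 enters row 1 and ejects 1. So w(3) = 1. P is now [[2], [5]].
Step i=2: Q has 2 at row 2, column 1; remove 5 from row 2 of P and reverse-bump: 5 enters row 1 and ejects 2. So w(2) = 2. P is now [[5]].
Step i=1: Q has 1 at row 1, column 1; remove that cell from P, ejecting 5. So w(1) = 5. P is now [].

So w = 5 2 1 4 3.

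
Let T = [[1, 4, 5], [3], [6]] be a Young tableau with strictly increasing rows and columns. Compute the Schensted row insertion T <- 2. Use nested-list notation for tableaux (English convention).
[[1, 2, 5], [3, 4], [6]]

In row 1, 2 replaces 4 (the leftmost entry greater than 2); 4 is bumped to row 2. 4 is appended to row 2. The new tableau is [[1, 2, 5], [3, 4], [6]].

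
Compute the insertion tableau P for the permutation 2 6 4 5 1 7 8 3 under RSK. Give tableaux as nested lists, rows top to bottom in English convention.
Insert 2: appended to row 1. P = [[2]].
Insert 6: appended to row 1. P = [[2, 6]].
Insert 4: 4 bumps 6 from row 1; 6 starts row 2. P = [[2, 4], [6]].
Insert 5: appended to row 1. P = [[2, 4, 5], [6]].
Insert 1: 1 bumps 2 from row 1; 2 bumps 6 from row 2; 6 starts row 3. P = [[1, 4, 5], [2], [6]].
Insert 7: appended to row 1. P = [[1, 4, 5, 7], [2], [6]].
Insert 8: appended to row 1. P = [[1, 4, 5, 7, 8], [2], [6]].
Insert 3: 3 bumps 4 from row 1; 4 appends to row 2. P = [[1, 3, 5, 7, 8], [2, 4], [6]].

So P = [[1, 3, 5, 7, 8], [2, 4], [6]].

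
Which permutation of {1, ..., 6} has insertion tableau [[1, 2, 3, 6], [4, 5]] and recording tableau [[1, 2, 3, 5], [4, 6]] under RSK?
1 4 5 2 6 3

Reverse RSK: for i = n, n-1, ..., 1, locate i in Q, remove the corresponding corner cell from P, and reverse-bump its entry up through P; the value ejected from row 1 is w(i).

So w = 1 4 5 2 6 3.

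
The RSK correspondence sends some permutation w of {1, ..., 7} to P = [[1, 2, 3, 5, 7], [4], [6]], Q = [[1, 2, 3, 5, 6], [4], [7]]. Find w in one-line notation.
Reverse the RSK construction: for i from n down to 1, find the cell of Q containing i, remove the entry at that cell from P, and reverse-bump it up through P; the value ejected from row 1 is w(i).

Step i=7: Q has 7 at row 3, column 1; remove 6 from row 3 of P and reverse-bump: 6 enters row 2 and ejects 4; 4 enters row 1 and ejects 3. So w(7) = 3. P is now [[1, 2, 4, 5, 7], [6]].
Step i=6: Q has 6 at row 1, column 5; remove that cell from P, ejecting 7. So w(6) = 7. P is now [[1, 2, 4, 5], [6]].
Step i=5: Q has 5 at row 1, column 4; remove that cell from P, ejecting 5. So w(5) = 5. P is now [[1, 2, 4], [6]].
Step i=4: Q has 4 at row 2, column 1; remove 6 from row 2 of P and reverse-bump: 6 enters row 1 and ejects 4. So w(4) = 4. P is now [[1, 2, 6]].
Step i=3: Q has 3 at row 1, column 3; remove that cell from P, ejecting 6. So w(3) = 6. P is now [[1, 2]].
Step i=2: Q has 2 at row 1, column 2; remove that cell from P, ejecting 2. So w(2) = 2. P is now [[1]].
Step i=1: Q has 1 at row 1, column 1; remove that cell from P, ejecting 1. So w(1) = 1. P is now [].

So w = 1 2 6 4 5 7 3.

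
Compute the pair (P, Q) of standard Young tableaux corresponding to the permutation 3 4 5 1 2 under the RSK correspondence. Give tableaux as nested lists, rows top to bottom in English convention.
P = [[1, 2, 5], [3, 4]], Q = [[1, 2, 3], [4, 5]]

Insert each entry of the permutation into P by Schensted row insertion, recording in Q the position of each new cell.

Insert 3: appended to row 1. P = [[3]].
Insert 4: appended to row 1. P = [[3, 4]].
Insert 5: appended to row 1. P = [[3, 4, 5]].
Insert 1: 1 bumps 3 from row 1; 3 starts row 2. P = [[1, 4, 5], [3]].
Insert 2: 2 bumps 4 from row 1; 4 appends to row 2. P = [[1, 2, 5], [3, 4]].

So P = [[1, 2, 5], [3, 4]], Q = [[1, 2, 3], [4, 5]].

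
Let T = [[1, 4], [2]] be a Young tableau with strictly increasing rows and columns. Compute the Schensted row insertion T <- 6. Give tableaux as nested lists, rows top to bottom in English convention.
6 is larger than every entry of row 1, so it is appended to row 1. The new tableau is [[1, 4, 6], [2]].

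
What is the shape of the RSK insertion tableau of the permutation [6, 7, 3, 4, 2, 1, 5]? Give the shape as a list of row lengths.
[3, 2, 1, 1]

Row-insert each entry into an empty tableau.

After inserting 6: P = [[6]].
After inserting 7: P = [[6, 7]].
After inserting 3: P = [[3, 7], [6]].
After inserting 4: P = [[3, 4], [6, 7]].
After inserting 2: P = [[2, 4], [3, 7], [6]].
After inserting 1: P = [[1, 4], [2, 7], [3], [6]].
After inserting 5: P = [[1, 4, 5], [2, 7], [3], [6]].

The final insertion tableau P = [[1, 4, 5], [2, 7], [3], [6]] has shape [3, 2, 1, 1].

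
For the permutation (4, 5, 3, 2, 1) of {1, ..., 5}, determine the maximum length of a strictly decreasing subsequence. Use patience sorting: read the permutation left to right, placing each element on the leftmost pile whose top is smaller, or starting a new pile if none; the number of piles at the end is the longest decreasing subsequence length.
4: new pile. tops = [4]
5: onto pile 1 (replacing 4). tops = [5]
3: new pile. tops = [5, 3]
2: new pile. tops = [5, 3, 2]
1: new pile. tops = [5, 3, 2, 1]

4 piles, so the longest decreasing subsequence has length 4.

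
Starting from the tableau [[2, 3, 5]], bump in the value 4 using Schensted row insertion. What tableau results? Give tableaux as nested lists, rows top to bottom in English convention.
[[2, 3, 4], [5]]

In row 1, 4 replaces 5 (the leftmost entry greater than 4); 5 is bumped to row 2. 5 starts a new row 2. The new tableau is [[2, 3, 4], [5]].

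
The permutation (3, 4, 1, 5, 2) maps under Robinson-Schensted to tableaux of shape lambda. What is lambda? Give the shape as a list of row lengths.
[3, 2]

RSK row insertion gives P = [[1, 2, 5], [3, 4]], which has shape [3, 2].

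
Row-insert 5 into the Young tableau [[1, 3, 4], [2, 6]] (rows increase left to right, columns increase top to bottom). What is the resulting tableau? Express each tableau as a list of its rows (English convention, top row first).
5 is larger than every entry of row 1, so it is appended to row 1. The new tableau is [[1, 3, 4, 5], [2, 6]].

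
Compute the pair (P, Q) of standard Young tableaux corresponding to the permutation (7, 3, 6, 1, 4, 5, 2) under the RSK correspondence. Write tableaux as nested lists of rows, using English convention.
P = [[1, 2, 5], [3, 4], [6], [7]], Q = [[1, 3, 6], [2, 5], [4], [7]]

Insert each entry of the permutation into P by Schensted row insertion, recording in Q the position of each new cell.

Insert 7: appended to row 1. P = [[7]].
Insert 3: 3 bumps 7 from row 1; 7 starts row 2. P = [[3], [7]].
Insert 6: appended to row 1. P = [[3, 6], [7]].
Insert 1: 1 bumps 3 from row 1; 3 bumps 7 from row 2; 7 starts row 3. P = [[1, 6], [3], [7]].
Insert 4: 4 bumps 6 from row 1; 6 appends to row 2. P = [[1, 4], [3, 6], [7]].
Insert 5: appended to row 1. P = [[1, 4, 5], [3, 6], [7]].
Insert 2: 2 bumps 4 from row 1; 4 bumps 6 from row 2; 6 bumps 7 from row 3; 7 starts row 4. P = [[1, 2, 5], [3, 4], [6], [7]].

So P = [[1, 2, 5], [3, 4], [6], [7]], Q = [[1, 3, 6], [2, 5], [4], [7]].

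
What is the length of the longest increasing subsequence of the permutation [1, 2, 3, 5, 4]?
4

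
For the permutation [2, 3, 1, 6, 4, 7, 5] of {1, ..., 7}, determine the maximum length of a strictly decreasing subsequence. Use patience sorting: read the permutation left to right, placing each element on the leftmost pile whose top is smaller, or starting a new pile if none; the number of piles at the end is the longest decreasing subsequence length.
2

2: new pile. tops = [2]
3: onto pile 1 (replacing 2). tops = [3]
1: new pile. tops = [3, 1]
6: onto pile 1 (replacing 3). tops = [6, 1]
4: onto pile 2 (replacing 1). tops = [6, 4]
7: onto pile 1 (replacing 6). tops = [7, 4]
5: onto pile 2 (replacing 4). tops = [7, 5]

2 piles, so the longest decreasing subsequence has length 2.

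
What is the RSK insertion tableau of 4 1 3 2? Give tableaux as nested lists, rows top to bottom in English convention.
P = [[1, 2], [3], [4]]

Insert 4: appended to row 1. P = [[4]].
Insert 1: 1 bumps 4 from row 1; 4 starts row 2. P = [[1], [4]].
Insert 3: appended to row 1. P = [[1, 3], [4]].
Insert 2: 2 bumps 3 from row 1; 3 bumps 4 from row 2; 4 starts row 3. P = [[1, 2], [3], [4]].

So P = [[1, 2], [3], [4]].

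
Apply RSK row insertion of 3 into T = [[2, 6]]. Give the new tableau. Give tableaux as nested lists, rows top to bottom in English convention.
[[2, 3], [6]]

In row 1, 3 replaces 6 (the leftmost entry greater than 3); 6 is bumped to row 2. 6 starts a new row 2. The new tableau is [[2, 3], [6]].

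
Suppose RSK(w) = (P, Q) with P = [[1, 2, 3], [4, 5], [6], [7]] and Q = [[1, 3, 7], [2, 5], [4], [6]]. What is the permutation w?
Reverse the RSK construction: for i from n down to 1, find the cell of Q containing i, remove the entry at that cell from P, and reverse-bump it up through P; the value ejected from row 1 is w(i).

Step i=7: Q has 7 at row 1, column 3; remove that cell from P, ejecting 3. So w(7) = 3. P is now [[1, 2], [4, 5], [6], [7]].
Step i=6: Q has 6 at row 4, column 1; remove 7 from row 4 of P and reverse-bump: 7 enters row 3 and ejects 6; 6 enters row 2 and ejects 5; 5 enters row 1 and ejects 2. So w(6) = 2. P is now [[1, 5], [4, 6], [7]].
Step i=5: Q has 5 at row 2, column 2; remove 6 from row 2 of P and reverse-bump: 6 enters row 1 and ejects 5. So w(5) = 5. P is now [[1, 6], [4], [7]].
Step i=4: Q has 4 at row 3, column 1; remove 7 from row 3 of P and reverse-bump: 7 enters row 2 and ejects 4; 4 enters row 1 and ejects 1. So w(4) = 1. P is now [[4, 6], [7]].
Step i=3: Q has 3 at row 1, column 2; remove that cell from P, ejecting 6. So w(3) = 6. P is now [[4], [7]].
Step i=2: Q has 2 at row 2, column 1; remove 7 from row 2 of P and reverse-bump: 7 enters row 1 and ejects 4. So w(2) = 4. P is now [[7]].
Step i=1: Q has 1 at row 1, column 1; remove that cell from P, ejecting 7. So w(1) = 7. P is now [].

So w = 7 4 6 1 5 2 3.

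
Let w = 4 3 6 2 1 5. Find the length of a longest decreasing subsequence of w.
4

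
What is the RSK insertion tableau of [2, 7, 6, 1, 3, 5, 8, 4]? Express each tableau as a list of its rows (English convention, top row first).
Insert 2: appended to row 1. P = [[2]].
Insert 7: appended to row 1. P = [[2, 7]].
Insert 6: 6 bumps 7 from row 1; 7 starts row 2. P = [[2, 6], [7]].
Insert 1: 1 bumps 2 from row 1; 2 bumps 7 from row 2; 7 starts row 3. P = [[1, 6], [2], [7]].
Insert 3: 3 bumps 6 from row 1; 6 appends to row 2. P = [[1, 3], [2, 6], [7]].
Insert 5: appended to row 1. P = [[1, 3, 5], [2, 6], [7]].
Insert 8: appended to row 1. P = [[1, 3, 5, 8], [2, 6], [7]].
Insert 4: 4 bumps 5 from row 1; 5 bumps 6 from row 2; 6 bumps 7 from row 3; 7 starts row 4. P = [[1, 3, 4, 8], [2, 5], [6], [7]].

So P = [[1, 3, 4, 8], [2, 5], [6], [7]].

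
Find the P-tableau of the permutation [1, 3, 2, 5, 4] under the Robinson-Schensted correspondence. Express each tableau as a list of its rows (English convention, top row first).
P = [[1, 2, 4], [3, 5]]

Insert 1: appended to row 1. P = [[1]].
Insert 3: appended to row 1. P = [[1, 3]].
Insert 2: 2 bumps 3 from row 1; 3 starts row 2. P = [[1, 2], [3]].
Insert 5: appended to row 1. P = [[1, 2, 5], [3]].
Insert 4: 4 bumps 5 from row 1; 5 appends to row 2. P = [[1, 2, 4], [3, 5]].

So P = [[1, 2, 4], [3, 5]].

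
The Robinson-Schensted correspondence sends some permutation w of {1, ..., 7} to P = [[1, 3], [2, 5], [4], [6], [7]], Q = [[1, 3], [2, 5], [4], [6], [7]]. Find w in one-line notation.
7 4 6 2 5 3 1

Reverse the RSK construction: for i from n down to 1, find the cell of Q containing i, remove the entry at that cell from P, and reverse-bump it up through P; the value ejected from row 1 is w(i).

Step i=7: Q has 7 at row 5, column 1; remove 7 from row 5 of P and reverse-bump: 7 enters row 4 and ejects 6; 6 enters row 3 and ejects 4; 4 enters row 2 and ejects 2; 2 enters row 1 and ejects 1. So w(7) = 1. P is now [[2, 3], [4, 5], [6], [7]].
Step i=6: Q has 6 at row 4, column 1; remove 7 from row 4 of P and reverse-bump: 7 enters row 3 and ejects 6; 6 enters row 2 and ejects 5; 5 enters row 1 and ejects 3. So w(6) = 3. P is now [[2, 5], [4, 6], [7]].
Step i=5: Q has 5 at row 2, column 2; remove 6 from row 2 of P and reverse-bump: 6 enters row 1 and ejects 5. So w(5) = 5. P is now [[2, 6], [4], [7]].
Step i=4: Q has 4 at row 3, column 1; remove 7 from row 3 of P and reverse-bump: 7 enters row 2 and ejects 4; 4 enters row 1 and ejects 2. So w(4) = 2. P is now [[4, 6], [7]].
Step i=3: Q has 3 at row 1, column 2; remove that cell from P, ejecting 6. So w(3) = 6. P is now [[4], [7]].
Step i=2: Q has 2 at row 2, column 1; remove 7 from row 2 of P and reverse-bump: 7 enters row 1 and ejects 4. So w(2) = 4. P is now [[7]].
Step i=1: Q has 1 at row 1, column 1; remove that cell from P, ejecting 7. So w(1) = 7. P is now [].

So w = 7 4 6 2 5 3 1.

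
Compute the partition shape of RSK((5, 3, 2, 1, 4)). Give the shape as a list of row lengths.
Row-insert each entry into an empty tableau.

After inserting 5: P = [[5]].
After inserting 3: P = [[3], [5]].
After inserting 2: P = [[2], [3], [5]].
After inserting 1: P = [[1], [2], [3], [5]].
After inserting 4: P = [[1, 4], [2], [3], [5]].

The final insertion tableau P = [[1, 4], [2], [3], [5]] has shape [2, 1, 1, 1].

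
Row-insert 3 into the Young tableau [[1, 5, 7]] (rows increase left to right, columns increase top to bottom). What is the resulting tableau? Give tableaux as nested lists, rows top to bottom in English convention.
In row 1, 3 replaces 5 (the leftmost entry greater than 3); 5 is bumped to row 2. 5 starts a new row 2. The new tableau is [[1, 3, 7], [5]].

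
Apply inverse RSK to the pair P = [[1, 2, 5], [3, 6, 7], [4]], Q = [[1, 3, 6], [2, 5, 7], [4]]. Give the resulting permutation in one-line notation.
Reverse the RSK construction: for i from n down to 1, find the cell of Q containing i, remove the entry at that cell from P, and reverse-bump it up through P; the value ejected from row 1 is w(i).

Step i=7: Q has 7 at row 2, column 3; remove 7 from row 2 of P and reverse-bump: 7 enters row 1 and ejects 5. So w(7) = 5. P is now [[1, 2, 7], [3, 6], [4]].
Step i=6: Q has 6 at row 1, column 3; remove that cell from P, ejecting 7. So w(6) = 7. P is now [[1, 2], [3, 6], [4]].
Step i=5: Q has 5 at row 2, column 2; remove 6 from row 2 of P and reverse-bump: 6 enters row 1 and ejects 2. So w(5) = 2. P is now [[1, 6], [3], [4]].
Step i=4: Q has 4 at row 3, column 1; remove 4 from row 3 of P and reverse-bump: 4 enters row 2 and ejects 3; 3 enters row 1 and ejects 1. So w(4) = 1. P is now [[3, 6], [4]].
Step i=3: Q has 3 at row 1, column 2; remove that cell from P, ejecting 6. So w(3) = 6. P is now [[3], [4]].
Step i=2: Q has 2 at row 2, column 1; remove 4 from row 2 of P and reverse-bump: 4 enters row 1 and ejects 3. So w(2) = 3. P is now [[4]].
Step i=1: Q has 1 at row 1, column 1; remove that cell from P, ejecting 4. So w(1) = 4. P is now [].

So w = 4 3 6 1 2 7 5.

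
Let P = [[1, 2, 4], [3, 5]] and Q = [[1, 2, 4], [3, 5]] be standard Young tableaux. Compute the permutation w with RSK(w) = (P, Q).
1 3 2 5 4

Reverse the RSK construction: for i from n down to 1, find the cell of Q containing i, remove the entry at that cell from P, and reverse-bump it up through P; the value ejected from row 1 is w(i).

Step i=5: Q has 5 at row 2, column 2; remove 5 from row 2 of P and reverse-bump: 5 enters row 1 and ejects 4. So w(5) = 4. P is now [[1, 2, 5], [3]].
Step i=4: Q has 4 at row 1, column 3; remove that cell from P, ejecting 5. So w(4) = 5. P is now [[1, 2], [3]].
Step i=3: Q has 3 at row 2, column 1; remove 3 from row 2 of P and reverse-bump: 3 enters row 1 and ejects 2. So w(3) = 2. P is now [[1, 3]].
Step i=2: Q has 2 at row 1, column 2; remove that cell from P, ejecting 3. So w(2) = 3. P is now [[1]].
Step i=1: Q has 1 at row 1, column 1; remove that cell from P, ejecting 1. So w(1) = 1. P is now [].

So w = 1 3 2 5 4.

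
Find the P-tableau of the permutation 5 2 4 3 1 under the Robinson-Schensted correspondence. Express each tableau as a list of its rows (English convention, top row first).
P = [[1, 3], [2], [4], [5]]

After inserting 5: P = [[5]].
After inserting 2: P = [[2], [5]].
After inserting 4: P = [[2, 4], [5]].
After inserting 3: P = [[2, 3], [4], [5]].
After inserting 1: P = [[1, 3], [2], [4], [5]].

So P = [[1, 3], [2], [4], [5]].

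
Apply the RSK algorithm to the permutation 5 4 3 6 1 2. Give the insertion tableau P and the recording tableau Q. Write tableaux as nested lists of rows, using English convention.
Insert each entry of the permutation into P by Schensted row insertion, recording in Q the position of each new cell.

Insert 5: appended to row 1. P = [[5]], Q = [[1]].
Insert 4: 4 bumps 5 from row 1; 5 starts row 2. P = [[4], [5]], Q = [[1], [2]].
Insert 3: 3 bumps 4 from row 1; 4 bumps 5 from row 2; 5 starts row 3. P = [[3], [4], [5]], Q = [[1], [2], [3]].
Insert 6: appended to row 1. P = [[3, 6], [4], [5]], Q = [[1, 4], [2], [3]].
Insert 1: 1 bumps 3 from row 1; 3 bumps 4 from row 2; 4 bumps 5 from row 3; 5 starts row 4. P = [[1, 6], [3], [4], [5]], Q = [[1, 4], [2], [3], [5]].
Insert 2: 2 bumps 6 from row 1; 6 appends to row 2. P = [[1, 2], [3, 6], [4], [5]], Q = [[1, 4], [2, 6], [3], [5]].

So P = [[1, 2], [3, 6], [4], [5]], Q = [[1, 4], [2, 6], [3], [5]].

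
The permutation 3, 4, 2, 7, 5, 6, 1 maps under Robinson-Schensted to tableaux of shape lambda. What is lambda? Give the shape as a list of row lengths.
Row-insert each entry into an empty tableau.

After inserting 3: P = [[3]].
After inserting 4: P = [[3, 4]].
After inserting 2: P = [[2, 4], [3]].
After inserting 7: P = [[2, 4, 7], [3]].
After inserting 5: P = [[2, 4, 5], [3, 7]].
After inserting 6: P = [[2, 4, 5, 6], [3, 7]].
After inserting 1: P = [[1, 4, 5, 6], [2, 7], [3]].

The final insertion tableau P = [[1, 4, 5, 6], [2, 7], [3]] has shape [4, 2, 1].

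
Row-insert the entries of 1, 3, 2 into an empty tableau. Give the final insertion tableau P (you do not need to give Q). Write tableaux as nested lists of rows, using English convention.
Insert 1: appended to row 1. P = [[1]].
Insert 3: appended to row 1. P = [[1, 3]].
Insert 2: 2 bumps 3 from row 1; 3 starts row 2. P = [[1, 2], [3]].

So P = [[1, 2], [3]].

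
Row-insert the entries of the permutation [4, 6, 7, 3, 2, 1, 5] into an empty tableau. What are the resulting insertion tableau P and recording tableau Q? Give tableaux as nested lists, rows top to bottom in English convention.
Insert each entry of the permutation into P by Schensted row insertion, recording in Q the position of each new cell.

Insert 4: appended to row 1. P = [[4]], Q = [[1]].
Insert 6: appended to row 1. P = [[4, 6]], Q = [[1, 2]].
Insert 7: appended to row 1. P = [[4, 6, 7]], Q = [[1, 2, 3]].
Insert 3: 3 bumps 4 from row 1; 4 starts row 2. P = [[3, 6, 7], [4]], Q = [[1, 2, 3], [4]].
Insert 2: 2 bumps 3 from row 1; 3 bumps 4 from row 2; 4 starts row 3. P = [[2, 6, 7], [3], [4]], Q = [[1, 2, 3], [4], [5]].
Insert 1: 1 bumps 2 from row 1; 2 bumps 3 from row 2; 3 bumps 4 from row 3; 4 starts row 4. P = [[1, 6, 7], [2], [3], [4]], Q = [[1, 2, 3], [4], [5], [6]].
Insert 5: 5 bumps 6 from row 1; 6 appends to row 2. P = [[1, 5, 7], [2, 6], [3], [4]], Q = [[1, 2, 3], [4, 7], [5], [6]].

So P = [[1, 5, 7], [2, 6], [3], [4]], Q = [[1, 2, 3], [4, 7], [5], [6]].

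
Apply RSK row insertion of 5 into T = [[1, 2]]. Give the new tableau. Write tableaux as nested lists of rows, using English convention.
5 is larger than every entry of row 1, so it is appended to row 1. The new tableau is [[1, 2, 5]].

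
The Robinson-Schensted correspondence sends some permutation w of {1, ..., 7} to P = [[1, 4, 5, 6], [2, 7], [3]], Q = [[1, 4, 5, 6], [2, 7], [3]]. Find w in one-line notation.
3 2 1 4 5 7 6

Reverse the RSK construction: for i from n down to 1, find the cell of Q containing i, remove the entry at that cell from P, and reverse-bump it up through P; the value ejected from row 1 is w(i).

Step i=7: Q has 7 at row 2, column 2; remove 7 from row 2 of P and reverse-bump: 7 enters row 1 and ejects 6. So w(7) = 6. P is now [[1, 4, 5, 7], [2], [3]].
Step i=6: Q has 6 at row 1, column 4; remove that cell from P, ejecting 7. So w(6) = 7. P is now [[1, 4, 5], [2], [3]].
Step i=5: Q has 5 at row 1, column 3; remove that cell from P, ejecting 5. So w(5) = 5. P is now [[1, 4], [2], [3]].
Step i=4: Q has 4 at row 1, column 2; remove that cell from P, ejecting 4. So w(4) = 4. P is now [[1], [2], [3]].
Step i=3: Q has 3 at row 3, column 1; remove 3 from row 3 of P and reverse-bump: 3 enters row 2 and ejects 2; 2 enters row 1 and ejects 1. So w(3) = 1. P is now [[2], [3]].
Step i=2: Q has 2 at row 2, column 1; remove 3 from row 2 of P and reverse-bump: 3 enters row 1 and ejects 2. So w(2) = 2. P is now [[3]].
Step i=1: Q has 1 at row 1, column 1; remove that cell from P, ejecting 3. So w(1) = 3. P is now [].

So w = 3 2 1 4 5 7 6.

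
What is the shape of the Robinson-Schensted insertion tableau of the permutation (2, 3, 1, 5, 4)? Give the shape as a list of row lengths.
Row-insert each entry into an empty tableau.

After inserting 2: P = [[2]].
After inserting 3: P = [[2, 3]].
After inserting 1: P = [[1, 3], [2]].
After inserting 5: P = [[1, 3, 5], [2]].
After inserting 4: P = [[1, 3, 4], [2, 5]].

The final insertion tableau P = [[1, 3, 4], [2, 5]] has shape [3, 2].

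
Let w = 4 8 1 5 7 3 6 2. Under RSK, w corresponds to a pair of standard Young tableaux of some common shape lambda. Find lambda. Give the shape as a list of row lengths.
[3, 3, 1, 1]

RSK row insertion gives P = [[1, 2, 6], [3, 5, 7], [4], [8]], which has shape [3, 3, 1, 1].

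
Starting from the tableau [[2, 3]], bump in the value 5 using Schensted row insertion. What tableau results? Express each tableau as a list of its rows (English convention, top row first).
5 is larger than every entry of row 1, so it is appended to row 1. The new tableau is [[2, 3, 5]].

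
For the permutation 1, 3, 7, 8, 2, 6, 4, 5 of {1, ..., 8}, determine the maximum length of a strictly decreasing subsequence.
3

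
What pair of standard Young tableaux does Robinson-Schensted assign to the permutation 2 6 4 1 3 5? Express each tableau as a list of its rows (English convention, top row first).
Insert each entry of the permutation into P by Schensted row insertion, recording in Q the position of each new cell.

After inserting 2: P = [[2]].
After inserting 6: P = [[2, 6]].
After inserting 4: P = [[2, 4], [6]].
After inserting 1: P = [[1, 4], [2], [6]].
After inserting 3: P = [[1, 3], [2, 4], [6]].
After inserting 5: P = [[1, 3, 5], [2, 4], [6]].

So P = [[1, 3, 5], [2, 4], [6]], Q = [[1, 2, 6], [3, 5], [4]].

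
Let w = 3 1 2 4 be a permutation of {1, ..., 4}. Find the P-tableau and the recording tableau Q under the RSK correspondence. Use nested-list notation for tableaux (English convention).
Insert each entry of the permutation into P by Schensted row insertion, recording in Q the position of each new cell.

Insert 3: appended to row 1. P = [[3]], Q = [[1]].
Insert 1: 1 bumps 3 from row 1; 3 starts row 2. P = [[1], [3]], Q = [[1], [2]].
Insert 2: appended to row 1. P = [[1, 2], [3]], Q = [[1, 3], [2]].
Insert 4: appended to row 1. P = [[1, 2, 4], [3]], Q = [[1, 3, 4], [2]].

So P = [[1, 2, 4], [3]], Q = [[1, 3, 4], [2]].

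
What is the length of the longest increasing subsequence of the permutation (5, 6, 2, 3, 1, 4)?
3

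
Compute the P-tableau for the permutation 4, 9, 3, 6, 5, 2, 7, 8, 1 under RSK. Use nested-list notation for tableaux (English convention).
Insert 4: appended to row 1. P = [[4]].
Insert 9: appended to row 1. P = [[4, 9]].
Insert 3: 3 bumps 4 from row 1; 4 starts row 2. P = [[3, 9], [4]].
Insert 6: 6 bumps 9 from row 1; 9 appends to row 2. P = [[3, 6], [4, 9]].
Insert 5: 5 bumps 6 from row 1; 6 bumps 9 from row 2; 9 starts row 3. P = [[3, 5], [4, 6], [9]].
Insert 2: 2 bumps 3 from row 1; 3 bumps 4 from row 2; 4 bumps 9 from row 3; 9 starts row 4. P = [[2, 5], [3, 6], [4], [9]].
Insert 7: appended to row 1. P = [[2, 5, 7], [3, 6], [4], [9]].
Insert 8: appended to row 1. P = [[2, 5, 7, 8], [3, 6], [4], [9]].
Insert 1: 1 bumps 2 from row 1; 2 bumps 3 from row 2; 3 bumps 4 from row 3; 4 bumps 9 from row 4; 9 starts row 5. P = [[1, 5, 7, 8], [2, 6], [3], [4], [9]].

So P = [[1, 5, 7, 8], [2, 6], [3], [4], [9]].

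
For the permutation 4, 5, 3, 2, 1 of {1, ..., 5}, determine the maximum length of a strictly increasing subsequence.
2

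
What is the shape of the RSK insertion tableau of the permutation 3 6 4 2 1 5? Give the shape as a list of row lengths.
RSK row insertion gives P = [[1, 4, 5], [2], [3], [6]], which has shape [3, 1, 1, 1].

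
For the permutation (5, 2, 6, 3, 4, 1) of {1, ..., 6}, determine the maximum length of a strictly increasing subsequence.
3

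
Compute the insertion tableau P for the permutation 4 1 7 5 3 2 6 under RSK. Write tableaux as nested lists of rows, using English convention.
P = [[1, 2, 6], [3, 5], [4], [7]]

Insert 4: appended to row 1. P = [[4]].
Insert 1: 1 bumps 4 from row 1; 4 starts row 2. P = [[1], [4]].
Insert 7: appended to row 1. P = [[1, 7], [4]].
Insert 5: 5 bumps 7 from row 1; 7 appends to row 2. P = [[1, 5], [4, 7]].
Insert 3: 3 bumps 5 from row 1; 5 bumps 7 from row 2; 7 starts row 3. P = [[1, 3], [4, 5], [7]].
Insert 2: 2 bumps 3 from row 1; 3 bumps 4 from row 2; 4 bumps 7 from row 3; 7 starts row 4. P = [[1, 2], [3, 5], [4], [7]].
Insert 6: appended to row 1. P = [[1, 2, 6], [3, 5], [4], [7]].

So P = [[1, 2, 6], [3, 5], [4], [7]].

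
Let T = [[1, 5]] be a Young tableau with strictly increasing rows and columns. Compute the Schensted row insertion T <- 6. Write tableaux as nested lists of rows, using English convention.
[[1, 5, 6]]

6 is larger than every entry of row 1, so it is appended to row 1. The new tableau is [[1, 5, 6]].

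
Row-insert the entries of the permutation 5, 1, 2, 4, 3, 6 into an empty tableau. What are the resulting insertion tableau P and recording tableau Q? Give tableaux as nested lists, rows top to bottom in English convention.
Insert each entry of the permutation into P by Schensted row insertion, recording in Q the position of each new cell.

Insert 5: appended to row 1. P = [[5]].
Insert 1: 1 bumps 5 from row 1; 5 starts row 2. P = [[1], [5]].
Insert 2: appended to row 1. P = [[1, 2], [5]].
Insert 4: appended to row 1. P = [[1, 2, 4], [5]].
Insert 3: 3 bumps 4 from row 1; 4 bumps 5 from row 2; 5 starts row 3. P = [[1, 2, 3], [4], [5]].
Insert 6: appended to row 1. P = [[1, 2, 3, 6], [4], [5]].

So P = [[1, 2, 3, 6], [4], [5]], Q = [[1, 3, 4, 6], [2], [5]].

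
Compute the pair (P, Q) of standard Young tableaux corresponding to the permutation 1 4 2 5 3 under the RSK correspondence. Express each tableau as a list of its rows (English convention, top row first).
P = [[1, 2, 3], [4, 5]], Q = [[1, 2, 4], [3, 5]]

Insert each entry of the permutation into P by Schensted row insertion, recording in Q the position of each new cell.

Insert 1: appended to row 1. P = [[1]].
Insert 4: appended to row 1. P = [[1, 4]].
Insert 2: 2 bumps 4 from row 1; 4 starts row 2. P = [[1, 2], [4]].
Insert 5: appended to row 1. P = [[1, 2, 5], [4]].
Insert 3: 3 bumps 5 from row 1; 5 appends to row 2. P = [[1, 2, 3], [4, 5]].

So P = [[1, 2, 3], [4, 5]], Q = [[1, 2, 4], [3, 5]].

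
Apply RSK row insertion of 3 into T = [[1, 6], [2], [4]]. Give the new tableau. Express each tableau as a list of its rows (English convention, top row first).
[[1, 3], [2, 6], [4]]

In row 1, 3 replaces 6 (the leftmost entry greater than 3); 6 is bumped to row 2. 6 is appended to row 2. The new tableau is [[1, 3], [2, 6], [4]].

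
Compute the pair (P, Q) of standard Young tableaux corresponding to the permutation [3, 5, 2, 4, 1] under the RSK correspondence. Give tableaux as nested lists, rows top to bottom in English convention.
P = [[1, 4], [2, 5], [3]], Q = [[1, 2], [3, 4], [5]]

Insert each entry of the permutation into P by Schensted row insertion, recording in Q the position of each new cell.

Insert 3: appended to row 1. P = [[3]], Q = [[1]].
Insert 5: appended to row 1. P = [[3, 5]], Q = [[1, 2]].
Insert 2: 2 bumps 3 from row 1; 3 starts row 2. P = [[2, 5], [3]], Q = [[1, 2], [3]].
Insert 4: 4 bumps 5 from row 1; 5 appends to row 2. P = [[2, 4], [3, 5]], Q = [[1, 2], [3, 4]].
Insert 1: 1 bumps 2 from row 1; 2 bumps 3 from row 2; 3 starts row 3. P = [[1, 4], [2, 5], [3]], Q = [[1, 2], [3, 4], [5]].

So P = [[1, 4], [2, 5], [3]], Q = [[1, 2], [3, 4], [5]].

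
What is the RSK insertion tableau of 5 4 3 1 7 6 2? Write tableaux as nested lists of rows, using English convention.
Insert 5: appended to row 1. P = [[5]].
Insert 4: 4 bumps 5 from row 1; 5 starts row 2. P = [[4], [5]].
Insert 3: 3 bumps 4 from row 1; 4 bumps 5 from row 2; 5 starts row 3. P = [[3], [4], [5]].
Insert 1: 1 bumps 3 from row 1; 3 bumps 4 from row 2; 4 bumps 5 from row 3; 5 starts row 4. P = [[1], [3], [4], [5]].
Insert 7: appended to row 1. P = [[1, 7], [3], [4], [5]].
Insert 6: 6 bumps 7 from row 1; 7 appends to row 2. P = [[1, 6], [3, 7], [4], [5]].
Insert 2: 2 bumps 6 from row 1; 6 bumps 7 from row 2; 7 appends to row 3. P = [[1, 2], [3, 6], [4, 7], [5]].

So P = [[1, 2], [3, 6], [4, 7], [5]].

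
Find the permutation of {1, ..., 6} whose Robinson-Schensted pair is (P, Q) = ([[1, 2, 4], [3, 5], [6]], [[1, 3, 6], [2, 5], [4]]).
6 3 5 1 2 4

Reverse the RSK construction: for i from n down to 1, find the cell of Q containing i, remove the entry at that cell from P, and reverse-bump it up through P; the value ejected from row 1 is w(i).

Step i=6: Q has 6 at row 1, column 3; remove that cell from P, ejecting 4. So w(6) = 4. P is now [[1, 2], [3, 5], [6]].
Step i=5: Q has 5 at row 2, column 2; remove 5 from row 2 of P and reverse-bump: 5 enters row 1 and ejects 2. So w(5) = 2. P is now [[1, 5], [3], [6]].
Step i=4: Q has 4 at row 3, column 1; remove 6 from row 3 of P and reverse-bump: 6 enters row 2 and ejects 3; 3 enters row 1 and ejects 1. So w(4) = 1. P is now [[3, 5], [6]].
Step i=3: Q has 3 at row 1, column 2; remove that cell from P, ejecting 5. So w(3) = 5. P is now [[3], [6]].
Step i=2: Q has 2 at row 2, column 1; remove 6 from row 2 of P and reverse-bump: 6 enters row 1 and ejects 3. So w(2) = 3. P is now [[6]].
Step i=1: Q has 1 at row 1, column 1; remove that cell from P, ejecting 6. So w(1) = 6. P is now [].

So w = 6 3 5 1 2 4.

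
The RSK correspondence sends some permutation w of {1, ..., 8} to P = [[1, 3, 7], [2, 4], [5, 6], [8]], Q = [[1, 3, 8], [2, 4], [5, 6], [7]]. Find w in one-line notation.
Reverse the RSK construction: for i from n down to 1, find the cell of Q containing i, remove the entry at that cell from P, and reverse-bump it up through P; the value ejected from row 1 is w(i).

Step i=8: Q has 8 at row 1, column 3; remove that cell from P, ejecting 7. So w(8) = 7. P is now [[1, 3], [2, 4], [5, 6], [8]].
Step i=7: Q has 7 at row 4, column 1; remove 8 from row 4 of P and reverse-bump: 8 enters row 3 and ejects 6; 6 enters row 2 and ejects 4; 4 enters row 1 and ejects 3. So w(7) = 3. P is now [[1, 4], [2, 6], [5, 8]].
Step i=6: Q has 6 at row 3, column 2; remove 8 from row 3 of P and reverse-bump: 8 enters row 2 and ejects 6; 6 enters row 1 and ejects 4. So w(6) = 4. P is now [[1, 6], [2, 8], [5]].
Step i=5: Q has 5 at row 3, column 1; remove 5 from row 3 of P and reverse-bump: 5 enters row 2 and ejects 2; 2 enters row 1 and ejects 1. So w(5) = 1. P is now [[2, 6], [5, 8]].
Step i=4: Q has 4 at row 2, column 2; remove 8 from row 2 of P and reverse-bump: 8 enters row 1 and ejects 6. So w(4) = 6. P is now [[2, 8], [5]].
Step i=3: Q has 3 at row 1, column 2; remove that cell from P, ejecting 8. So w(3) = 8. P is now [[2], [5]].
Step i=2: Q has 2 at row 2, column 1; remove 5 from row 2 of P and reverse-bump: 5 enters row 1 and ejects 2. So w(2) = 2. P is now [[5]].
Step i=1: Q has 1 at row 1, column 1; remove that cell from P, ejecting 5. So w(1) = 5. P is now [].

So w = 5 2 8 6 1 4 3 7.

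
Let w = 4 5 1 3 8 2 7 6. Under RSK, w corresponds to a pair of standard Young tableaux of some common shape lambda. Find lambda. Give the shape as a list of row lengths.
Row-insert each entry into an empty tableau.

After inserting 4: P = [[4]].
After inserting 5: P = [[4, 5]].
After inserting 1: P = [[1, 5], [4]].
After inserting 3: P = [[1, 3], [4, 5]].
After inserting 8: P = [[1, 3, 8], [4, 5]].
After inserting 2: P = [[1, 2, 8], [3, 5], [4]].
After inserting 7: P = [[1, 2, 7], [3, 5, 8], [4]].
After inserting 6: P = [[1, 2, 6], [3, 5, 7], [4, 8]].

The final insertion tableau P = [[1, 2, 6], [3, 5, 7], [4, 8]] has shape [3, 3, 2].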